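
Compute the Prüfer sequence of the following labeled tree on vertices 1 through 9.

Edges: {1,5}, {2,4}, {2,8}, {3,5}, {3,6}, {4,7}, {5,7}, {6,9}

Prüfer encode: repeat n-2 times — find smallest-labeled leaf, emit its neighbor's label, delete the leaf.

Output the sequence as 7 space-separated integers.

Step 1: leaves = {1,8,9}. Remove smallest leaf 1, emit neighbor 5.
Step 2: leaves = {8,9}. Remove smallest leaf 8, emit neighbor 2.
Step 3: leaves = {2,9}. Remove smallest leaf 2, emit neighbor 4.
Step 4: leaves = {4,9}. Remove smallest leaf 4, emit neighbor 7.
Step 5: leaves = {7,9}. Remove smallest leaf 7, emit neighbor 5.
Step 6: leaves = {5,9}. Remove smallest leaf 5, emit neighbor 3.
Step 7: leaves = {3,9}. Remove smallest leaf 3, emit neighbor 6.
Done: 2 vertices remain (6, 9). Sequence = [5 2 4 7 5 3 6]

Answer: 5 2 4 7 5 3 6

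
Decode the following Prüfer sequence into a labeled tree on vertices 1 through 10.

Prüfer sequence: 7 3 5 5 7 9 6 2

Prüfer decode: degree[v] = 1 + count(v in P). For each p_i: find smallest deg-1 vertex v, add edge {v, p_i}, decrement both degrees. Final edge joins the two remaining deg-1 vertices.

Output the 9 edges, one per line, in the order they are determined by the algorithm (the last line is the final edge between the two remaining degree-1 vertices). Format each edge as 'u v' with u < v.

Answer: 1 7
3 4
3 5
5 8
5 7
7 9
6 9
2 6
2 10

Derivation:
Initial degrees: {1:1, 2:2, 3:2, 4:1, 5:3, 6:2, 7:3, 8:1, 9:2, 10:1}
Step 1: smallest deg-1 vertex = 1, p_1 = 7. Add edge {1,7}. Now deg[1]=0, deg[7]=2.
Step 2: smallest deg-1 vertex = 4, p_2 = 3. Add edge {3,4}. Now deg[4]=0, deg[3]=1.
Step 3: smallest deg-1 vertex = 3, p_3 = 5. Add edge {3,5}. Now deg[3]=0, deg[5]=2.
Step 4: smallest deg-1 vertex = 8, p_4 = 5. Add edge {5,8}. Now deg[8]=0, deg[5]=1.
Step 5: smallest deg-1 vertex = 5, p_5 = 7. Add edge {5,7}. Now deg[5]=0, deg[7]=1.
Step 6: smallest deg-1 vertex = 7, p_6 = 9. Add edge {7,9}. Now deg[7]=0, deg[9]=1.
Step 7: smallest deg-1 vertex = 9, p_7 = 6. Add edge {6,9}. Now deg[9]=0, deg[6]=1.
Step 8: smallest deg-1 vertex = 6, p_8 = 2. Add edge {2,6}. Now deg[6]=0, deg[2]=1.
Final: two remaining deg-1 vertices are 2, 10. Add edge {2,10}.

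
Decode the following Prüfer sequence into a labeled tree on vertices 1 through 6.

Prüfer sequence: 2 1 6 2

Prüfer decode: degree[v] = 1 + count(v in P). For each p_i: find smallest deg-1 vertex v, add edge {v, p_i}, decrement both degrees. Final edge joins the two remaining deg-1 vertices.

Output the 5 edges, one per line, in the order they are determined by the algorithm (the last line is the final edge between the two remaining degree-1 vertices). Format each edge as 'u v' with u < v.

Initial degrees: {1:2, 2:3, 3:1, 4:1, 5:1, 6:2}
Step 1: smallest deg-1 vertex = 3, p_1 = 2. Add edge {2,3}. Now deg[3]=0, deg[2]=2.
Step 2: smallest deg-1 vertex = 4, p_2 = 1. Add edge {1,4}. Now deg[4]=0, deg[1]=1.
Step 3: smallest deg-1 vertex = 1, p_3 = 6. Add edge {1,6}. Now deg[1]=0, deg[6]=1.
Step 4: smallest deg-1 vertex = 5, p_4 = 2. Add edge {2,5}. Now deg[5]=0, deg[2]=1.
Final: two remaining deg-1 vertices are 2, 6. Add edge {2,6}.

Answer: 2 3
1 4
1 6
2 5
2 6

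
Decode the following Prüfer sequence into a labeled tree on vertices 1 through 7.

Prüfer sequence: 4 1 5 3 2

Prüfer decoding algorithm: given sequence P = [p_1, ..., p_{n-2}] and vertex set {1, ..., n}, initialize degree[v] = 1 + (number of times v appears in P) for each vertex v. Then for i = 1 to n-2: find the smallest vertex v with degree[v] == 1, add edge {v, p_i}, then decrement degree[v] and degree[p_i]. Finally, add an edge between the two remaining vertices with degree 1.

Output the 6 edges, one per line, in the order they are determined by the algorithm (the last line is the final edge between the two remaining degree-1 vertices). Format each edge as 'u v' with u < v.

Initial degrees: {1:2, 2:2, 3:2, 4:2, 5:2, 6:1, 7:1}
Step 1: smallest deg-1 vertex = 6, p_1 = 4. Add edge {4,6}. Now deg[6]=0, deg[4]=1.
Step 2: smallest deg-1 vertex = 4, p_2 = 1. Add edge {1,4}. Now deg[4]=0, deg[1]=1.
Step 3: smallest deg-1 vertex = 1, p_3 = 5. Add edge {1,5}. Now deg[1]=0, deg[5]=1.
Step 4: smallest deg-1 vertex = 5, p_4 = 3. Add edge {3,5}. Now deg[5]=0, deg[3]=1.
Step 5: smallest deg-1 vertex = 3, p_5 = 2. Add edge {2,3}. Now deg[3]=0, deg[2]=1.
Final: two remaining deg-1 vertices are 2, 7. Add edge {2,7}.

Answer: 4 6
1 4
1 5
3 5
2 3
2 7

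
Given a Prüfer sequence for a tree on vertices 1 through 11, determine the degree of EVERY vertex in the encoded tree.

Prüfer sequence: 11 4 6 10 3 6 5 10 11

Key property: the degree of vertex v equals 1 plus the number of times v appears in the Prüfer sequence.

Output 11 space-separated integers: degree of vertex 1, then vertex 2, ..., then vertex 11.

p_1 = 11: count[11] becomes 1
p_2 = 4: count[4] becomes 1
p_3 = 6: count[6] becomes 1
p_4 = 10: count[10] becomes 1
p_5 = 3: count[3] becomes 1
p_6 = 6: count[6] becomes 2
p_7 = 5: count[5] becomes 1
p_8 = 10: count[10] becomes 2
p_9 = 11: count[11] becomes 2
Degrees (1 + count): deg[1]=1+0=1, deg[2]=1+0=1, deg[3]=1+1=2, deg[4]=1+1=2, deg[5]=1+1=2, deg[6]=1+2=3, deg[7]=1+0=1, deg[8]=1+0=1, deg[9]=1+0=1, deg[10]=1+2=3, deg[11]=1+2=3

Answer: 1 1 2 2 2 3 1 1 1 3 3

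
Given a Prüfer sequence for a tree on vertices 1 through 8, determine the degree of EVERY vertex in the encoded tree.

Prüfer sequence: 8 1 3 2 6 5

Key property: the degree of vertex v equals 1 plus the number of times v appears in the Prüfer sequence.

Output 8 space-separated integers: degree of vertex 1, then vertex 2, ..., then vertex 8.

p_1 = 8: count[8] becomes 1
p_2 = 1: count[1] becomes 1
p_3 = 3: count[3] becomes 1
p_4 = 2: count[2] becomes 1
p_5 = 6: count[6] becomes 1
p_6 = 5: count[5] becomes 1
Degrees (1 + count): deg[1]=1+1=2, deg[2]=1+1=2, deg[3]=1+1=2, deg[4]=1+0=1, deg[5]=1+1=2, deg[6]=1+1=2, deg[7]=1+0=1, deg[8]=1+1=2

Answer: 2 2 2 1 2 2 1 2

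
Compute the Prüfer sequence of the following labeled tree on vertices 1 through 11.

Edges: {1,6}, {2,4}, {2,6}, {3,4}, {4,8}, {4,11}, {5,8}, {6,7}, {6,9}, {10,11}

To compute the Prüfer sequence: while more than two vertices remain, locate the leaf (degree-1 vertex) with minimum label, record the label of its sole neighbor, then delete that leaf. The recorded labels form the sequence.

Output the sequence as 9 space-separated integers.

Answer: 6 4 8 6 4 6 2 4 11

Derivation:
Step 1: leaves = {1,3,5,7,9,10}. Remove smallest leaf 1, emit neighbor 6.
Step 2: leaves = {3,5,7,9,10}. Remove smallest leaf 3, emit neighbor 4.
Step 3: leaves = {5,7,9,10}. Remove smallest leaf 5, emit neighbor 8.
Step 4: leaves = {7,8,9,10}. Remove smallest leaf 7, emit neighbor 6.
Step 5: leaves = {8,9,10}. Remove smallest leaf 8, emit neighbor 4.
Step 6: leaves = {9,10}. Remove smallest leaf 9, emit neighbor 6.
Step 7: leaves = {6,10}. Remove smallest leaf 6, emit neighbor 2.
Step 8: leaves = {2,10}. Remove smallest leaf 2, emit neighbor 4.
Step 9: leaves = {4,10}. Remove smallest leaf 4, emit neighbor 11.
Done: 2 vertices remain (10, 11). Sequence = [6 4 8 6 4 6 2 4 11]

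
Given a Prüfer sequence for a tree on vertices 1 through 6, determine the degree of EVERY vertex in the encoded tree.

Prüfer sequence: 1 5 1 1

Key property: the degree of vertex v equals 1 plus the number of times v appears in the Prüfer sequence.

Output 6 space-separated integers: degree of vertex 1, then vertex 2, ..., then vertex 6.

Answer: 4 1 1 1 2 1

Derivation:
p_1 = 1: count[1] becomes 1
p_2 = 5: count[5] becomes 1
p_3 = 1: count[1] becomes 2
p_4 = 1: count[1] becomes 3
Degrees (1 + count): deg[1]=1+3=4, deg[2]=1+0=1, deg[3]=1+0=1, deg[4]=1+0=1, deg[5]=1+1=2, deg[6]=1+0=1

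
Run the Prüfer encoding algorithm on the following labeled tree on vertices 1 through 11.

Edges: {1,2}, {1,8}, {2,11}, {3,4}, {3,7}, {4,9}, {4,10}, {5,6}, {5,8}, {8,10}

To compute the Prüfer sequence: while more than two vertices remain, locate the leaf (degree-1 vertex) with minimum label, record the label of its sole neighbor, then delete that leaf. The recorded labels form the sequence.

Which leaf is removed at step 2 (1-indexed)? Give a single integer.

Answer: 5

Derivation:
Step 1: current leaves = {6,7,9,11}. Remove leaf 6 (neighbor: 5).
Step 2: current leaves = {5,7,9,11}. Remove leaf 5 (neighbor: 8).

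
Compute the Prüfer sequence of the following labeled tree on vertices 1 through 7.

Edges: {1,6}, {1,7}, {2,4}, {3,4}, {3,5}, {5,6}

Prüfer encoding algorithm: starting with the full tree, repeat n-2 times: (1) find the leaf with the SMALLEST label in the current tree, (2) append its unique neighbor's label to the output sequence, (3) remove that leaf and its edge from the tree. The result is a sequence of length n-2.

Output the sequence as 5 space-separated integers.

Step 1: leaves = {2,7}. Remove smallest leaf 2, emit neighbor 4.
Step 2: leaves = {4,7}. Remove smallest leaf 4, emit neighbor 3.
Step 3: leaves = {3,7}. Remove smallest leaf 3, emit neighbor 5.
Step 4: leaves = {5,7}. Remove smallest leaf 5, emit neighbor 6.
Step 5: leaves = {6,7}. Remove smallest leaf 6, emit neighbor 1.
Done: 2 vertices remain (1, 7). Sequence = [4 3 5 6 1]

Answer: 4 3 5 6 1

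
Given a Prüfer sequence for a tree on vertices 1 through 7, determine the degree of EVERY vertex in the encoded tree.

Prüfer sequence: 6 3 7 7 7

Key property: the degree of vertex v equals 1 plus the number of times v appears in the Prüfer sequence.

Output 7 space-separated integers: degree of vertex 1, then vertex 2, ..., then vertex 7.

Answer: 1 1 2 1 1 2 4

Derivation:
p_1 = 6: count[6] becomes 1
p_2 = 3: count[3] becomes 1
p_3 = 7: count[7] becomes 1
p_4 = 7: count[7] becomes 2
p_5 = 7: count[7] becomes 3
Degrees (1 + count): deg[1]=1+0=1, deg[2]=1+0=1, deg[3]=1+1=2, deg[4]=1+0=1, deg[5]=1+0=1, deg[6]=1+1=2, deg[7]=1+3=4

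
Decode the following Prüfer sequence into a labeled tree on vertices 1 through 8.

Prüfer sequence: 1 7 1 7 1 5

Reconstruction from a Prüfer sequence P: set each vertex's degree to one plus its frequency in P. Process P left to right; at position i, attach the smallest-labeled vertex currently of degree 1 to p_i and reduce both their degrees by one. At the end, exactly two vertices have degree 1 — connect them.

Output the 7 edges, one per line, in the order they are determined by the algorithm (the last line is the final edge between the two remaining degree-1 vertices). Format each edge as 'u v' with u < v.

Answer: 1 2
3 7
1 4
6 7
1 7
1 5
5 8

Derivation:
Initial degrees: {1:4, 2:1, 3:1, 4:1, 5:2, 6:1, 7:3, 8:1}
Step 1: smallest deg-1 vertex = 2, p_1 = 1. Add edge {1,2}. Now deg[2]=0, deg[1]=3.
Step 2: smallest deg-1 vertex = 3, p_2 = 7. Add edge {3,7}. Now deg[3]=0, deg[7]=2.
Step 3: smallest deg-1 vertex = 4, p_3 = 1. Add edge {1,4}. Now deg[4]=0, deg[1]=2.
Step 4: smallest deg-1 vertex = 6, p_4 = 7. Add edge {6,7}. Now deg[6]=0, deg[7]=1.
Step 5: smallest deg-1 vertex = 7, p_5 = 1. Add edge {1,7}. Now deg[7]=0, deg[1]=1.
Step 6: smallest deg-1 vertex = 1, p_6 = 5. Add edge {1,5}. Now deg[1]=0, deg[5]=1.
Final: two remaining deg-1 vertices are 5, 8. Add edge {5,8}.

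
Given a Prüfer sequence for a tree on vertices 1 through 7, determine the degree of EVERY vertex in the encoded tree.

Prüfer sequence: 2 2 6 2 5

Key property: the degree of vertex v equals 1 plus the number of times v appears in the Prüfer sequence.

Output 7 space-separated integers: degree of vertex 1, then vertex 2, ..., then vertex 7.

Answer: 1 4 1 1 2 2 1

Derivation:
p_1 = 2: count[2] becomes 1
p_2 = 2: count[2] becomes 2
p_3 = 6: count[6] becomes 1
p_4 = 2: count[2] becomes 3
p_5 = 5: count[5] becomes 1
Degrees (1 + count): deg[1]=1+0=1, deg[2]=1+3=4, deg[3]=1+0=1, deg[4]=1+0=1, deg[5]=1+1=2, deg[6]=1+1=2, deg[7]=1+0=1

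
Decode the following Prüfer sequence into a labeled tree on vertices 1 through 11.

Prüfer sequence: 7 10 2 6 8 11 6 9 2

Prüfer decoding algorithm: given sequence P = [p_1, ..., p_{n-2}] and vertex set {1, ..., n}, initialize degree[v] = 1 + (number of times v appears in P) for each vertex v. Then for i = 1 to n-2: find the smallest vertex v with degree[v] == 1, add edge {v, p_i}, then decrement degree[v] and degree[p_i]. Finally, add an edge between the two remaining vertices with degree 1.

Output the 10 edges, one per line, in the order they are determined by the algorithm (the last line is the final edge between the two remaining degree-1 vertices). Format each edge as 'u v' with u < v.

Answer: 1 7
3 10
2 4
5 6
7 8
8 11
6 10
6 9
2 9
2 11

Derivation:
Initial degrees: {1:1, 2:3, 3:1, 4:1, 5:1, 6:3, 7:2, 8:2, 9:2, 10:2, 11:2}
Step 1: smallest deg-1 vertex = 1, p_1 = 7. Add edge {1,7}. Now deg[1]=0, deg[7]=1.
Step 2: smallest deg-1 vertex = 3, p_2 = 10. Add edge {3,10}. Now deg[3]=0, deg[10]=1.
Step 3: smallest deg-1 vertex = 4, p_3 = 2. Add edge {2,4}. Now deg[4]=0, deg[2]=2.
Step 4: smallest deg-1 vertex = 5, p_4 = 6. Add edge {5,6}. Now deg[5]=0, deg[6]=2.
Step 5: smallest deg-1 vertex = 7, p_5 = 8. Add edge {7,8}. Now deg[7]=0, deg[8]=1.
Step 6: smallest deg-1 vertex = 8, p_6 = 11. Add edge {8,11}. Now deg[8]=0, deg[11]=1.
Step 7: smallest deg-1 vertex = 10, p_7 = 6. Add edge {6,10}. Now deg[10]=0, deg[6]=1.
Step 8: smallest deg-1 vertex = 6, p_8 = 9. Add edge {6,9}. Now deg[6]=0, deg[9]=1.
Step 9: smallest deg-1 vertex = 9, p_9 = 2. Add edge {2,9}. Now deg[9]=0, deg[2]=1.
Final: two remaining deg-1 vertices are 2, 11. Add edge {2,11}.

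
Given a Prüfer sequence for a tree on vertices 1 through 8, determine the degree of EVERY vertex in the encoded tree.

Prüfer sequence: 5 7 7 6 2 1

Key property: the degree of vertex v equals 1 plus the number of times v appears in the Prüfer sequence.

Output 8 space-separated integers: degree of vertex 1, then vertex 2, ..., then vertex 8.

Answer: 2 2 1 1 2 2 3 1

Derivation:
p_1 = 5: count[5] becomes 1
p_2 = 7: count[7] becomes 1
p_3 = 7: count[7] becomes 2
p_4 = 6: count[6] becomes 1
p_5 = 2: count[2] becomes 1
p_6 = 1: count[1] becomes 1
Degrees (1 + count): deg[1]=1+1=2, deg[2]=1+1=2, deg[3]=1+0=1, deg[4]=1+0=1, deg[5]=1+1=2, deg[6]=1+1=2, deg[7]=1+2=3, deg[8]=1+0=1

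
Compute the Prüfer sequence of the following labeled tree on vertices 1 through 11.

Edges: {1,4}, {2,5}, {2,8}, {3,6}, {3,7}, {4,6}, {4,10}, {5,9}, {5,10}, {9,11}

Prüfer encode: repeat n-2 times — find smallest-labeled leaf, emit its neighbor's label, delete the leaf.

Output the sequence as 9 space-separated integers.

Step 1: leaves = {1,7,8,11}. Remove smallest leaf 1, emit neighbor 4.
Step 2: leaves = {7,8,11}. Remove smallest leaf 7, emit neighbor 3.
Step 3: leaves = {3,8,11}. Remove smallest leaf 3, emit neighbor 6.
Step 4: leaves = {6,8,11}. Remove smallest leaf 6, emit neighbor 4.
Step 5: leaves = {4,8,11}. Remove smallest leaf 4, emit neighbor 10.
Step 6: leaves = {8,10,11}. Remove smallest leaf 8, emit neighbor 2.
Step 7: leaves = {2,10,11}. Remove smallest leaf 2, emit neighbor 5.
Step 8: leaves = {10,11}. Remove smallest leaf 10, emit neighbor 5.
Step 9: leaves = {5,11}. Remove smallest leaf 5, emit neighbor 9.
Done: 2 vertices remain (9, 11). Sequence = [4 3 6 4 10 2 5 5 9]

Answer: 4 3 6 4 10 2 5 5 9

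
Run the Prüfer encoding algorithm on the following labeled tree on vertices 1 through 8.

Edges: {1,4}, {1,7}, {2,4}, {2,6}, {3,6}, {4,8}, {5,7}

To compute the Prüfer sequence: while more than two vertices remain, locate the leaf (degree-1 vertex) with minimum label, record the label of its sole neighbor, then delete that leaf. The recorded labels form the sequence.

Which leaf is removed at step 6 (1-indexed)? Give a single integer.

Step 1: current leaves = {3,5,8}. Remove leaf 3 (neighbor: 6).
Step 2: current leaves = {5,6,8}. Remove leaf 5 (neighbor: 7).
Step 3: current leaves = {6,7,8}. Remove leaf 6 (neighbor: 2).
Step 4: current leaves = {2,7,8}. Remove leaf 2 (neighbor: 4).
Step 5: current leaves = {7,8}. Remove leaf 7 (neighbor: 1).
Step 6: current leaves = {1,8}. Remove leaf 1 (neighbor: 4).

Answer: 1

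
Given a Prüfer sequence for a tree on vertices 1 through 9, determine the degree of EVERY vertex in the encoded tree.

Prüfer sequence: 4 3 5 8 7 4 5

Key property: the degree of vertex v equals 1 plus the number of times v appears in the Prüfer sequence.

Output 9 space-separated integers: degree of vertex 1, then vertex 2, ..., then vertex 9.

Answer: 1 1 2 3 3 1 2 2 1

Derivation:
p_1 = 4: count[4] becomes 1
p_2 = 3: count[3] becomes 1
p_3 = 5: count[5] becomes 1
p_4 = 8: count[8] becomes 1
p_5 = 7: count[7] becomes 1
p_6 = 4: count[4] becomes 2
p_7 = 5: count[5] becomes 2
Degrees (1 + count): deg[1]=1+0=1, deg[2]=1+0=1, deg[3]=1+1=2, deg[4]=1+2=3, deg[5]=1+2=3, deg[6]=1+0=1, deg[7]=1+1=2, deg[8]=1+1=2, deg[9]=1+0=1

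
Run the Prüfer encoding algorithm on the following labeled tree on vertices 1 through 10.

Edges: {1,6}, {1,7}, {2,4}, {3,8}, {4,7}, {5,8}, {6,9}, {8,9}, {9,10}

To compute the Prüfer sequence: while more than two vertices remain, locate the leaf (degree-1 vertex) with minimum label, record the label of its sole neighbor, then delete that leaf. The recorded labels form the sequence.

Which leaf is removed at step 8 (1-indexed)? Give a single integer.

Answer: 8

Derivation:
Step 1: current leaves = {2,3,5,10}. Remove leaf 2 (neighbor: 4).
Step 2: current leaves = {3,4,5,10}. Remove leaf 3 (neighbor: 8).
Step 3: current leaves = {4,5,10}. Remove leaf 4 (neighbor: 7).
Step 4: current leaves = {5,7,10}. Remove leaf 5 (neighbor: 8).
Step 5: current leaves = {7,8,10}. Remove leaf 7 (neighbor: 1).
Step 6: current leaves = {1,8,10}. Remove leaf 1 (neighbor: 6).
Step 7: current leaves = {6,8,10}. Remove leaf 6 (neighbor: 9).
Step 8: current leaves = {8,10}. Remove leaf 8 (neighbor: 9).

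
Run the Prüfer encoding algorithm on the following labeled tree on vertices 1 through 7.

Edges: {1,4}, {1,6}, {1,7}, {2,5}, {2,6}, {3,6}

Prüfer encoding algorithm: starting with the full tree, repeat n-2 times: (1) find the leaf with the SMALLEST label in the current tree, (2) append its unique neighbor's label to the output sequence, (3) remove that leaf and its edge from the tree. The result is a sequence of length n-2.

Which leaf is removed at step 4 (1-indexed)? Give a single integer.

Answer: 2

Derivation:
Step 1: current leaves = {3,4,5,7}. Remove leaf 3 (neighbor: 6).
Step 2: current leaves = {4,5,7}. Remove leaf 4 (neighbor: 1).
Step 3: current leaves = {5,7}. Remove leaf 5 (neighbor: 2).
Step 4: current leaves = {2,7}. Remove leaf 2 (neighbor: 6).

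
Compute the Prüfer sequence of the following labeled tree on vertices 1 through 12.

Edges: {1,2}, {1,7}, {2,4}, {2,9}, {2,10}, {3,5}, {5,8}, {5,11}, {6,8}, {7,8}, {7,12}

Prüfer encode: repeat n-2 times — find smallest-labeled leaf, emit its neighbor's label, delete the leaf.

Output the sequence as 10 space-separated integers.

Step 1: leaves = {3,4,6,9,10,11,12}. Remove smallest leaf 3, emit neighbor 5.
Step 2: leaves = {4,6,9,10,11,12}. Remove smallest leaf 4, emit neighbor 2.
Step 3: leaves = {6,9,10,11,12}. Remove smallest leaf 6, emit neighbor 8.
Step 4: leaves = {9,10,11,12}. Remove smallest leaf 9, emit neighbor 2.
Step 5: leaves = {10,11,12}. Remove smallest leaf 10, emit neighbor 2.
Step 6: leaves = {2,11,12}. Remove smallest leaf 2, emit neighbor 1.
Step 7: leaves = {1,11,12}. Remove smallest leaf 1, emit neighbor 7.
Step 8: leaves = {11,12}. Remove smallest leaf 11, emit neighbor 5.
Step 9: leaves = {5,12}. Remove smallest leaf 5, emit neighbor 8.
Step 10: leaves = {8,12}. Remove smallest leaf 8, emit neighbor 7.
Done: 2 vertices remain (7, 12). Sequence = [5 2 8 2 2 1 7 5 8 7]

Answer: 5 2 8 2 2 1 7 5 8 7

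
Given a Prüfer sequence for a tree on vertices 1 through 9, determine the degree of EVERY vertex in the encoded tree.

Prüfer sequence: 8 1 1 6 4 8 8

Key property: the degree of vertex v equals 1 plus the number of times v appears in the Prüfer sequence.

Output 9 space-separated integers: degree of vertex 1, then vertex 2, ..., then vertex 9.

Answer: 3 1 1 2 1 2 1 4 1

Derivation:
p_1 = 8: count[8] becomes 1
p_2 = 1: count[1] becomes 1
p_3 = 1: count[1] becomes 2
p_4 = 6: count[6] becomes 1
p_5 = 4: count[4] becomes 1
p_6 = 8: count[8] becomes 2
p_7 = 8: count[8] becomes 3
Degrees (1 + count): deg[1]=1+2=3, deg[2]=1+0=1, deg[3]=1+0=1, deg[4]=1+1=2, deg[5]=1+0=1, deg[6]=1+1=2, deg[7]=1+0=1, deg[8]=1+3=4, deg[9]=1+0=1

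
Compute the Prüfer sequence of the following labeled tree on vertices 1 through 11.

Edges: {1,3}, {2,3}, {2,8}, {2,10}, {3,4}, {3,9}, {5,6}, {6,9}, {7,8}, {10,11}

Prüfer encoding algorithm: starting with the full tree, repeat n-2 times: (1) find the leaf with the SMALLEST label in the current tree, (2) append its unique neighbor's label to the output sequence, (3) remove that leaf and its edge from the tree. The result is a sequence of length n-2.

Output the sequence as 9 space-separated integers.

Answer: 3 3 6 9 8 2 3 2 10

Derivation:
Step 1: leaves = {1,4,5,7,11}. Remove smallest leaf 1, emit neighbor 3.
Step 2: leaves = {4,5,7,11}. Remove smallest leaf 4, emit neighbor 3.
Step 3: leaves = {5,7,11}. Remove smallest leaf 5, emit neighbor 6.
Step 4: leaves = {6,7,11}. Remove smallest leaf 6, emit neighbor 9.
Step 5: leaves = {7,9,11}. Remove smallest leaf 7, emit neighbor 8.
Step 6: leaves = {8,9,11}. Remove smallest leaf 8, emit neighbor 2.
Step 7: leaves = {9,11}. Remove smallest leaf 9, emit neighbor 3.
Step 8: leaves = {3,11}. Remove smallest leaf 3, emit neighbor 2.
Step 9: leaves = {2,11}. Remove smallest leaf 2, emit neighbor 10.
Done: 2 vertices remain (10, 11). Sequence = [3 3 6 9 8 2 3 2 10]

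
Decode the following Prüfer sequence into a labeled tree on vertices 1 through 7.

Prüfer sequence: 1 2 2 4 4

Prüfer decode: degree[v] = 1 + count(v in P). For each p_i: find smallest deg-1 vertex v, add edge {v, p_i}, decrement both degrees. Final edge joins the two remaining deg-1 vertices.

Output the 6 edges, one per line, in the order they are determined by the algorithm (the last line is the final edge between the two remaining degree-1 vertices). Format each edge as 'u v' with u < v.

Answer: 1 3
1 2
2 5
2 4
4 6
4 7

Derivation:
Initial degrees: {1:2, 2:3, 3:1, 4:3, 5:1, 6:1, 7:1}
Step 1: smallest deg-1 vertex = 3, p_1 = 1. Add edge {1,3}. Now deg[3]=0, deg[1]=1.
Step 2: smallest deg-1 vertex = 1, p_2 = 2. Add edge {1,2}. Now deg[1]=0, deg[2]=2.
Step 3: smallest deg-1 vertex = 5, p_3 = 2. Add edge {2,5}. Now deg[5]=0, deg[2]=1.
Step 4: smallest deg-1 vertex = 2, p_4 = 4. Add edge {2,4}. Now deg[2]=0, deg[4]=2.
Step 5: smallest deg-1 vertex = 6, p_5 = 4. Add edge {4,6}. Now deg[6]=0, deg[4]=1.
Final: two remaining deg-1 vertices are 4, 7. Add edge {4,7}.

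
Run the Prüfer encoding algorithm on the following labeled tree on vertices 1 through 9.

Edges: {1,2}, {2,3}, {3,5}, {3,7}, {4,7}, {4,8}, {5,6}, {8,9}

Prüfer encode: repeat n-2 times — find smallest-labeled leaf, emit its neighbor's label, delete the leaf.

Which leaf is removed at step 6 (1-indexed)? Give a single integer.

Answer: 7

Derivation:
Step 1: current leaves = {1,6,9}. Remove leaf 1 (neighbor: 2).
Step 2: current leaves = {2,6,9}. Remove leaf 2 (neighbor: 3).
Step 3: current leaves = {6,9}. Remove leaf 6 (neighbor: 5).
Step 4: current leaves = {5,9}. Remove leaf 5 (neighbor: 3).
Step 5: current leaves = {3,9}. Remove leaf 3 (neighbor: 7).
Step 6: current leaves = {7,9}. Remove leaf 7 (neighbor: 4).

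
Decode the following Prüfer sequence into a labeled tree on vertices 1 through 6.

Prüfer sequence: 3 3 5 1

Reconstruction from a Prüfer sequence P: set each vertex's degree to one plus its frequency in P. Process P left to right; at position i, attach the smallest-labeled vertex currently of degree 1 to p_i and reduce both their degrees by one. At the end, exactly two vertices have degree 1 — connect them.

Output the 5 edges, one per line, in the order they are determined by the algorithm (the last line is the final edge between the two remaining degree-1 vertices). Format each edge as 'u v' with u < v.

Initial degrees: {1:2, 2:1, 3:3, 4:1, 5:2, 6:1}
Step 1: smallest deg-1 vertex = 2, p_1 = 3. Add edge {2,3}. Now deg[2]=0, deg[3]=2.
Step 2: smallest deg-1 vertex = 4, p_2 = 3. Add edge {3,4}. Now deg[4]=0, deg[3]=1.
Step 3: smallest deg-1 vertex = 3, p_3 = 5. Add edge {3,5}. Now deg[3]=0, deg[5]=1.
Step 4: smallest deg-1 vertex = 5, p_4 = 1. Add edge {1,5}. Now deg[5]=0, deg[1]=1.
Final: two remaining deg-1 vertices are 1, 6. Add edge {1,6}.

Answer: 2 3
3 4
3 5
1 5
1 6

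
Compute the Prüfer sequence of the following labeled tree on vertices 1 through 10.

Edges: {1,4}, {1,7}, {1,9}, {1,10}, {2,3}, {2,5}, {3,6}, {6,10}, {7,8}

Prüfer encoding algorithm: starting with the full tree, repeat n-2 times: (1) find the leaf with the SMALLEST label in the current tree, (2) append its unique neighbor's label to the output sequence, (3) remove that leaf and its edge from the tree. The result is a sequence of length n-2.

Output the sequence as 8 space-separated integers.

Step 1: leaves = {4,5,8,9}. Remove smallest leaf 4, emit neighbor 1.
Step 2: leaves = {5,8,9}. Remove smallest leaf 5, emit neighbor 2.
Step 3: leaves = {2,8,9}. Remove smallest leaf 2, emit neighbor 3.
Step 4: leaves = {3,8,9}. Remove smallest leaf 3, emit neighbor 6.
Step 5: leaves = {6,8,9}. Remove smallest leaf 6, emit neighbor 10.
Step 6: leaves = {8,9,10}. Remove smallest leaf 8, emit neighbor 7.
Step 7: leaves = {7,9,10}. Remove smallest leaf 7, emit neighbor 1.
Step 8: leaves = {9,10}. Remove smallest leaf 9, emit neighbor 1.
Done: 2 vertices remain (1, 10). Sequence = [1 2 3 6 10 7 1 1]

Answer: 1 2 3 6 10 7 1 1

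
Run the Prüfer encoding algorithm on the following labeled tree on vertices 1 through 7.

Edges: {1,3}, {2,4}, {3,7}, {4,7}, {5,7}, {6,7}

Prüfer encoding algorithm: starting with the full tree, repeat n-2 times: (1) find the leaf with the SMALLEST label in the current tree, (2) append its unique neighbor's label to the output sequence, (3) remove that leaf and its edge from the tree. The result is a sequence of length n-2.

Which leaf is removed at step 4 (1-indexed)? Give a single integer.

Step 1: current leaves = {1,2,5,6}. Remove leaf 1 (neighbor: 3).
Step 2: current leaves = {2,3,5,6}. Remove leaf 2 (neighbor: 4).
Step 3: current leaves = {3,4,5,6}. Remove leaf 3 (neighbor: 7).
Step 4: current leaves = {4,5,6}. Remove leaf 4 (neighbor: 7).

Answer: 4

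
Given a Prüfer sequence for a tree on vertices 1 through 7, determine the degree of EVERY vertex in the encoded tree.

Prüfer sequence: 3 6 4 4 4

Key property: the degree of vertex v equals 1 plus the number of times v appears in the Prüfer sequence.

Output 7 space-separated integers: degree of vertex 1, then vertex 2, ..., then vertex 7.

Answer: 1 1 2 4 1 2 1

Derivation:
p_1 = 3: count[3] becomes 1
p_2 = 6: count[6] becomes 1
p_3 = 4: count[4] becomes 1
p_4 = 4: count[4] becomes 2
p_5 = 4: count[4] becomes 3
Degrees (1 + count): deg[1]=1+0=1, deg[2]=1+0=1, deg[3]=1+1=2, deg[4]=1+3=4, deg[5]=1+0=1, deg[6]=1+1=2, deg[7]=1+0=1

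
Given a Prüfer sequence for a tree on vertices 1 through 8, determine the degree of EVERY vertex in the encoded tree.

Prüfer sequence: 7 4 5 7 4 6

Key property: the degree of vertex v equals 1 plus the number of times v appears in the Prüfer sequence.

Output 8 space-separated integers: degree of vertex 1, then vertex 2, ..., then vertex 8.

p_1 = 7: count[7] becomes 1
p_2 = 4: count[4] becomes 1
p_3 = 5: count[5] becomes 1
p_4 = 7: count[7] becomes 2
p_5 = 4: count[4] becomes 2
p_6 = 6: count[6] becomes 1
Degrees (1 + count): deg[1]=1+0=1, deg[2]=1+0=1, deg[3]=1+0=1, deg[4]=1+2=3, deg[5]=1+1=2, deg[6]=1+1=2, deg[7]=1+2=3, deg[8]=1+0=1

Answer: 1 1 1 3 2 2 3 1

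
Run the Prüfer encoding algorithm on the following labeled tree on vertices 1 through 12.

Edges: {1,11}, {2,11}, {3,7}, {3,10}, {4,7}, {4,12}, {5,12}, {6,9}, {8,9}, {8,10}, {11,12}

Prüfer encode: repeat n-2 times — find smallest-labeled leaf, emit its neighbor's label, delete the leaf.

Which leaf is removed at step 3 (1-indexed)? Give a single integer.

Answer: 5

Derivation:
Step 1: current leaves = {1,2,5,6}. Remove leaf 1 (neighbor: 11).
Step 2: current leaves = {2,5,6}. Remove leaf 2 (neighbor: 11).
Step 3: current leaves = {5,6,11}. Remove leaf 5 (neighbor: 12).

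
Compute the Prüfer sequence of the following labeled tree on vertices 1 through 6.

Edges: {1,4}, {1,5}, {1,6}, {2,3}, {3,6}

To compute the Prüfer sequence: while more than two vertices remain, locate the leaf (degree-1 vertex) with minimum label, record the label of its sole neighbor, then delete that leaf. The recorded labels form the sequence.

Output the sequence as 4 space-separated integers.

Step 1: leaves = {2,4,5}. Remove smallest leaf 2, emit neighbor 3.
Step 2: leaves = {3,4,5}. Remove smallest leaf 3, emit neighbor 6.
Step 3: leaves = {4,5,6}. Remove smallest leaf 4, emit neighbor 1.
Step 4: leaves = {5,6}. Remove smallest leaf 5, emit neighbor 1.
Done: 2 vertices remain (1, 6). Sequence = [3 6 1 1]

Answer: 3 6 1 1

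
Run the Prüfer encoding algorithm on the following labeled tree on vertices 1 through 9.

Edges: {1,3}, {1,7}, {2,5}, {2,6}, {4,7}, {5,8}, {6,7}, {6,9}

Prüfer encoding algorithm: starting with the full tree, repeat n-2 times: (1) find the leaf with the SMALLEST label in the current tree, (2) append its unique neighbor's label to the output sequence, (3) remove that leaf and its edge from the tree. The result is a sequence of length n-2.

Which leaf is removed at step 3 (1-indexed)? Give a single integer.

Step 1: current leaves = {3,4,8,9}. Remove leaf 3 (neighbor: 1).
Step 2: current leaves = {1,4,8,9}. Remove leaf 1 (neighbor: 7).
Step 3: current leaves = {4,8,9}. Remove leaf 4 (neighbor: 7).

Answer: 4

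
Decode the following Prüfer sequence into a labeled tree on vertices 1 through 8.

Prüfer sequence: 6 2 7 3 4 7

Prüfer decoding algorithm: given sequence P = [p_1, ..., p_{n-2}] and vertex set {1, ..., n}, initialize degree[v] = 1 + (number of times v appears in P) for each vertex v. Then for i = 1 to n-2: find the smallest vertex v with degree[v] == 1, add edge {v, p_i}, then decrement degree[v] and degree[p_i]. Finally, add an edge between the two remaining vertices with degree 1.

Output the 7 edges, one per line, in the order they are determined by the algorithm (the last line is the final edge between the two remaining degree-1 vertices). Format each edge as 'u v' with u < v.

Answer: 1 6
2 5
2 7
3 6
3 4
4 7
7 8

Derivation:
Initial degrees: {1:1, 2:2, 3:2, 4:2, 5:1, 6:2, 7:3, 8:1}
Step 1: smallest deg-1 vertex = 1, p_1 = 6. Add edge {1,6}. Now deg[1]=0, deg[6]=1.
Step 2: smallest deg-1 vertex = 5, p_2 = 2. Add edge {2,5}. Now deg[5]=0, deg[2]=1.
Step 3: smallest deg-1 vertex = 2, p_3 = 7. Add edge {2,7}. Now deg[2]=0, deg[7]=2.
Step 4: smallest deg-1 vertex = 6, p_4 = 3. Add edge {3,6}. Now deg[6]=0, deg[3]=1.
Step 5: smallest deg-1 vertex = 3, p_5 = 4. Add edge {3,4}. Now deg[3]=0, deg[4]=1.
Step 6: smallest deg-1 vertex = 4, p_6 = 7. Add edge {4,7}. Now deg[4]=0, deg[7]=1.
Final: two remaining deg-1 vertices are 7, 8. Add edge {7,8}.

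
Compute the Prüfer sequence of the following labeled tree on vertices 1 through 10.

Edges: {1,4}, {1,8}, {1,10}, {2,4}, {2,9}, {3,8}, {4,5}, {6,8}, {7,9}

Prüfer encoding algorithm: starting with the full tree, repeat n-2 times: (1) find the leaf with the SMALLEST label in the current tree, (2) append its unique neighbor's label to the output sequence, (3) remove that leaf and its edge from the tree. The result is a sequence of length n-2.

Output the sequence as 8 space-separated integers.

Answer: 8 4 8 9 1 2 4 1

Derivation:
Step 1: leaves = {3,5,6,7,10}. Remove smallest leaf 3, emit neighbor 8.
Step 2: leaves = {5,6,7,10}. Remove smallest leaf 5, emit neighbor 4.
Step 3: leaves = {6,7,10}. Remove smallest leaf 6, emit neighbor 8.
Step 4: leaves = {7,8,10}. Remove smallest leaf 7, emit neighbor 9.
Step 5: leaves = {8,9,10}. Remove smallest leaf 8, emit neighbor 1.
Step 6: leaves = {9,10}. Remove smallest leaf 9, emit neighbor 2.
Step 7: leaves = {2,10}. Remove smallest leaf 2, emit neighbor 4.
Step 8: leaves = {4,10}. Remove smallest leaf 4, emit neighbor 1.
Done: 2 vertices remain (1, 10). Sequence = [8 4 8 9 1 2 4 1]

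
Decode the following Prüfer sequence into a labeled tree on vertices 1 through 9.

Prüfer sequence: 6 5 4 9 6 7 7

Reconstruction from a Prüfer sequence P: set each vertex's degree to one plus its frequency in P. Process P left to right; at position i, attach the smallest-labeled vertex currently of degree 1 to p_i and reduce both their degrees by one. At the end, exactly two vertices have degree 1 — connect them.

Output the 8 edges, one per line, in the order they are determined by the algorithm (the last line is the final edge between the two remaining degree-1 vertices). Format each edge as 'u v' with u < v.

Initial degrees: {1:1, 2:1, 3:1, 4:2, 5:2, 6:3, 7:3, 8:1, 9:2}
Step 1: smallest deg-1 vertex = 1, p_1 = 6. Add edge {1,6}. Now deg[1]=0, deg[6]=2.
Step 2: smallest deg-1 vertex = 2, p_2 = 5. Add edge {2,5}. Now deg[2]=0, deg[5]=1.
Step 3: smallest deg-1 vertex = 3, p_3 = 4. Add edge {3,4}. Now deg[3]=0, deg[4]=1.
Step 4: smallest deg-1 vertex = 4, p_4 = 9. Add edge {4,9}. Now deg[4]=0, deg[9]=1.
Step 5: smallest deg-1 vertex = 5, p_5 = 6. Add edge {5,6}. Now deg[5]=0, deg[6]=1.
Step 6: smallest deg-1 vertex = 6, p_6 = 7. Add edge {6,7}. Now deg[6]=0, deg[7]=2.
Step 7: smallest deg-1 vertex = 8, p_7 = 7. Add edge {7,8}. Now deg[8]=0, deg[7]=1.
Final: two remaining deg-1 vertices are 7, 9. Add edge {7,9}.

Answer: 1 6
2 5
3 4
4 9
5 6
6 7
7 8
7 9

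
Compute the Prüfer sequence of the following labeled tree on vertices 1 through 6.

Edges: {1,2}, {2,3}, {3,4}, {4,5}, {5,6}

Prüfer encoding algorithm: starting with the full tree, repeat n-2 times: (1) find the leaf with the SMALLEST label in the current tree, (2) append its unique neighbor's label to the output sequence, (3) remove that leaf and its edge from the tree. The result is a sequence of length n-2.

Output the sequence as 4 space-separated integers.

Answer: 2 3 4 5

Derivation:
Step 1: leaves = {1,6}. Remove smallest leaf 1, emit neighbor 2.
Step 2: leaves = {2,6}. Remove smallest leaf 2, emit neighbor 3.
Step 3: leaves = {3,6}. Remove smallest leaf 3, emit neighbor 4.
Step 4: leaves = {4,6}. Remove smallest leaf 4, emit neighbor 5.
Done: 2 vertices remain (5, 6). Sequence = [2 3 4 5]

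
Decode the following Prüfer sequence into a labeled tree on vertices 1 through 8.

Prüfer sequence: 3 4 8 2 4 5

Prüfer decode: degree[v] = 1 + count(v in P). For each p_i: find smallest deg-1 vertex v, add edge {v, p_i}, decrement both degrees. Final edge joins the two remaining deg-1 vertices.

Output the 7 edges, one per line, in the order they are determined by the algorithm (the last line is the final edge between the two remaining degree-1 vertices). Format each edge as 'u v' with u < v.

Initial degrees: {1:1, 2:2, 3:2, 4:3, 5:2, 6:1, 7:1, 8:2}
Step 1: smallest deg-1 vertex = 1, p_1 = 3. Add edge {1,3}. Now deg[1]=0, deg[3]=1.
Step 2: smallest deg-1 vertex = 3, p_2 = 4. Add edge {3,4}. Now deg[3]=0, deg[4]=2.
Step 3: smallest deg-1 vertex = 6, p_3 = 8. Add edge {6,8}. Now deg[6]=0, deg[8]=1.
Step 4: smallest deg-1 vertex = 7, p_4 = 2. Add edge {2,7}. Now deg[7]=0, deg[2]=1.
Step 5: smallest deg-1 vertex = 2, p_5 = 4. Add edge {2,4}. Now deg[2]=0, deg[4]=1.
Step 6: smallest deg-1 vertex = 4, p_6 = 5. Add edge {4,5}. Now deg[4]=0, deg[5]=1.
Final: two remaining deg-1 vertices are 5, 8. Add edge {5,8}.

Answer: 1 3
3 4
6 8
2 7
2 4
4 5
5 8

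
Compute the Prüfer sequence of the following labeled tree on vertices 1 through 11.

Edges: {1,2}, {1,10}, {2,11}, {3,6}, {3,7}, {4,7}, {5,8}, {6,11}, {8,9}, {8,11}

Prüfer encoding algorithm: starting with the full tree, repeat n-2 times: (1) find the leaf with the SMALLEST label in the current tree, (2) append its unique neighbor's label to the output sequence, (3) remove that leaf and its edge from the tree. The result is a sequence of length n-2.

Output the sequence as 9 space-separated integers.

Answer: 7 8 3 6 11 8 11 1 2

Derivation:
Step 1: leaves = {4,5,9,10}. Remove smallest leaf 4, emit neighbor 7.
Step 2: leaves = {5,7,9,10}. Remove smallest leaf 5, emit neighbor 8.
Step 3: leaves = {7,9,10}. Remove smallest leaf 7, emit neighbor 3.
Step 4: leaves = {3,9,10}. Remove smallest leaf 3, emit neighbor 6.
Step 5: leaves = {6,9,10}. Remove smallest leaf 6, emit neighbor 11.
Step 6: leaves = {9,10}. Remove smallest leaf 9, emit neighbor 8.
Step 7: leaves = {8,10}. Remove smallest leaf 8, emit neighbor 11.
Step 8: leaves = {10,11}. Remove smallest leaf 10, emit neighbor 1.
Step 9: leaves = {1,11}. Remove smallest leaf 1, emit neighbor 2.
Done: 2 vertices remain (2, 11). Sequence = [7 8 3 6 11 8 11 1 2]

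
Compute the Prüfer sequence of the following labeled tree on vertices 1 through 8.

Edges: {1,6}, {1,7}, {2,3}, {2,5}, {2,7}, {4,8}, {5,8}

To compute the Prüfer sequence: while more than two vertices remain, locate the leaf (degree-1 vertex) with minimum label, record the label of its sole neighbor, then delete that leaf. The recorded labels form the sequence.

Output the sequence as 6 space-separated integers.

Answer: 2 8 1 7 2 5

Derivation:
Step 1: leaves = {3,4,6}. Remove smallest leaf 3, emit neighbor 2.
Step 2: leaves = {4,6}. Remove smallest leaf 4, emit neighbor 8.
Step 3: leaves = {6,8}. Remove smallest leaf 6, emit neighbor 1.
Step 4: leaves = {1,8}. Remove smallest leaf 1, emit neighbor 7.
Step 5: leaves = {7,8}. Remove smallest leaf 7, emit neighbor 2.
Step 6: leaves = {2,8}. Remove smallest leaf 2, emit neighbor 5.
Done: 2 vertices remain (5, 8). Sequence = [2 8 1 7 2 5]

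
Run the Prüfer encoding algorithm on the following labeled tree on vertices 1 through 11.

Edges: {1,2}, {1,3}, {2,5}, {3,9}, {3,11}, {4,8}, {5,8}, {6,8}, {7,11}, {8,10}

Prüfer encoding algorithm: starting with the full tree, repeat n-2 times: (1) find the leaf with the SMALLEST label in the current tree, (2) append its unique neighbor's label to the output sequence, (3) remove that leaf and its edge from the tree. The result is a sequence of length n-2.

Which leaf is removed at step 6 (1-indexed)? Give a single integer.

Answer: 8

Derivation:
Step 1: current leaves = {4,6,7,9,10}. Remove leaf 4 (neighbor: 8).
Step 2: current leaves = {6,7,9,10}. Remove leaf 6 (neighbor: 8).
Step 3: current leaves = {7,9,10}. Remove leaf 7 (neighbor: 11).
Step 4: current leaves = {9,10,11}. Remove leaf 9 (neighbor: 3).
Step 5: current leaves = {10,11}. Remove leaf 10 (neighbor: 8).
Step 6: current leaves = {8,11}. Remove leaf 8 (neighbor: 5).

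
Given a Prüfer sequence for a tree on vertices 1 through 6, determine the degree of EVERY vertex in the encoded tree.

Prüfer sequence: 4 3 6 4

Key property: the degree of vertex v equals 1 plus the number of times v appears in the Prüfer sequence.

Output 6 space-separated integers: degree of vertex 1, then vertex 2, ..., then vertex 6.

p_1 = 4: count[4] becomes 1
p_2 = 3: count[3] becomes 1
p_3 = 6: count[6] becomes 1
p_4 = 4: count[4] becomes 2
Degrees (1 + count): deg[1]=1+0=1, deg[2]=1+0=1, deg[3]=1+1=2, deg[4]=1+2=3, deg[5]=1+0=1, deg[6]=1+1=2

Answer: 1 1 2 3 1 2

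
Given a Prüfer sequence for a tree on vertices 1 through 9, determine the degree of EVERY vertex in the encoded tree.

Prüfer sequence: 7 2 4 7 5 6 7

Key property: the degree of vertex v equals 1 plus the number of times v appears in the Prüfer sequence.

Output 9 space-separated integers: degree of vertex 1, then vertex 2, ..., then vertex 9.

p_1 = 7: count[7] becomes 1
p_2 = 2: count[2] becomes 1
p_3 = 4: count[4] becomes 1
p_4 = 7: count[7] becomes 2
p_5 = 5: count[5] becomes 1
p_6 = 6: count[6] becomes 1
p_7 = 7: count[7] becomes 3
Degrees (1 + count): deg[1]=1+0=1, deg[2]=1+1=2, deg[3]=1+0=1, deg[4]=1+1=2, deg[5]=1+1=2, deg[6]=1+1=2, deg[7]=1+3=4, deg[8]=1+0=1, deg[9]=1+0=1

Answer: 1 2 1 2 2 2 4 1 1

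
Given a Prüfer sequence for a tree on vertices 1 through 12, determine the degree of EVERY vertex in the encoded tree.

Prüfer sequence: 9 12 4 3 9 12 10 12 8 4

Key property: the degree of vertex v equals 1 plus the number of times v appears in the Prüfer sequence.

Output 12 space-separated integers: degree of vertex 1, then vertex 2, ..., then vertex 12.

Answer: 1 1 2 3 1 1 1 2 3 2 1 4

Derivation:
p_1 = 9: count[9] becomes 1
p_2 = 12: count[12] becomes 1
p_3 = 4: count[4] becomes 1
p_4 = 3: count[3] becomes 1
p_5 = 9: count[9] becomes 2
p_6 = 12: count[12] becomes 2
p_7 = 10: count[10] becomes 1
p_8 = 12: count[12] becomes 3
p_9 = 8: count[8] becomes 1
p_10 = 4: count[4] becomes 2
Degrees (1 + count): deg[1]=1+0=1, deg[2]=1+0=1, deg[3]=1+1=2, deg[4]=1+2=3, deg[5]=1+0=1, deg[6]=1+0=1, deg[7]=1+0=1, deg[8]=1+1=2, deg[9]=1+2=3, deg[10]=1+1=2, deg[11]=1+0=1, deg[12]=1+3=4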